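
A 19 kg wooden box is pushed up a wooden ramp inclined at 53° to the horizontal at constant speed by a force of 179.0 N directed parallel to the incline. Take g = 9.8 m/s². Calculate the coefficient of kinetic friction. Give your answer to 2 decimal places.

0.27

At constant speed ΣF = 0 along the incline. The applied 179.0 N acts up the slope; the weight component mg sin 53° = 148.706 N and kinetic friction μN both act down the slope.
So 179.0 = 148.706 + μ × 112.058, giving μ = (179.0 − 148.706) / 112.058 = 0.2703.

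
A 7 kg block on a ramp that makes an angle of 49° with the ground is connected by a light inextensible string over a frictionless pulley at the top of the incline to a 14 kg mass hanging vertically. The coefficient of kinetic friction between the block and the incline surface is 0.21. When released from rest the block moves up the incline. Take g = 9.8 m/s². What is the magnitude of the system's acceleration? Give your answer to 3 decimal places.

For the block on the incline: the weight component along the slope is m₁g sin 49° = 7 × 9.8 × 0.7547 = 51.772 N and the normal force is N = m₁g cos 49° = 45.006 N.
Kinetic friction opposes the block's motion up the incline: f = μN = 0.21 × 45.006 = 9.451 N acting down the slope.
Newton's second law for the block (up-slope positive): T − 51.772 − 9.451 = 7 a. For the hanging mass (downward positive): 14 × 9.8 − T = 14 a.
Adding the two equations eliminates T: 75.977 = 21 a, so a = 3.6180 m/s².

3.618 m/s²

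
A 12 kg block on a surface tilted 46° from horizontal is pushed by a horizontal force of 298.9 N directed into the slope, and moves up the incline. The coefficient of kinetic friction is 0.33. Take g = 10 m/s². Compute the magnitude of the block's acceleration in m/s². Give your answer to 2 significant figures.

The horizontal push has components F cos 46° = 298.9 × 0.6947 = 207.646 N up the incline and F sin 46° = 298.9 × 0.7193 = 214.999 N pressing into the surface.
The normal force is therefore N = mg cos 46° + F sin 46° = 83.364 + 214.999 = 298.363 N, and kinetic friction down the slope is μN = 0.33 × 298.363 = 98.460 N.
Along the incline: F cos 46° − mg sin 46° − μN = ma, so 207.646 − 86.316 − 98.460 = 12 a, giving a = 1.9058 m/s².

1.9 m/s²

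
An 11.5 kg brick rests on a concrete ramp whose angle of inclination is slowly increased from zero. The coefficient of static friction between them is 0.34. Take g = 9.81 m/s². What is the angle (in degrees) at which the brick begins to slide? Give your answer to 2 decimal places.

18.78°

At the threshold of sliding, static friction is at its maximum μ_s N and exactly balances the weight component along the incline: mg sin θ = μ_s mg cos θ.
Hence tan θ = μ_s = 0.34, so θ = arctan(0.34) = 18.7780°.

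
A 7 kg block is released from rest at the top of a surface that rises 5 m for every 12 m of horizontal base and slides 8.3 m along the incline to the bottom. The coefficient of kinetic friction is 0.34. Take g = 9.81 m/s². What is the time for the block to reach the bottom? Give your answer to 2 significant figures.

The weight component along the incline is mg sin 22.62° = 26.412 N and the normal force is N = mg cos 22.62° = 63.388 N.
Friction up the slope is f = μN = 0.34 × 63.388 = 21.552 N, so the net downslope force is 26.412 − 21.552 = 4.860 N and a = 4.860 / 7 = 0.6943 m/s².
Starting from rest, L = ½at², so t = √(2L/a) = √(2 × 8.3 / 0.6943) = 4.8897 s.

4.9 s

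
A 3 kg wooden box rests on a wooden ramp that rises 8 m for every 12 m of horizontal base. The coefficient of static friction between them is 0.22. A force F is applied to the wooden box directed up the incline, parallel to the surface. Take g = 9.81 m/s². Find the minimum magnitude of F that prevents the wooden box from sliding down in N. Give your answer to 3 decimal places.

The normal force is N = mg cos 33.69° = 24.487 N. With F at its minimum the wooden box is on the verge of sliding down, so static friction is at its maximum μ_s N = 0.22 × 24.487 = 5.387 N and acts up the slope.
Equilibrium along the incline: F + μ_s N = mg sin 33.69°, so F = 16.325 − 5.387 = 10.938 N.

10.938 N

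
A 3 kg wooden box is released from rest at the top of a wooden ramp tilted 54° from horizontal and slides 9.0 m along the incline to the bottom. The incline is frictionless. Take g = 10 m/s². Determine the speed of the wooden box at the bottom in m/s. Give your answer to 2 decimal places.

12.07 m/s

The weight component along the incline is mg sin 54° = 24.271 N and the normal force is N = mg cos 54° = 17.634 N.
With no friction, a = g sin 54° = 8.0902 m/s².
Starting from rest over a distance of 9.0 m, v² = 2aL = 2 × 8.0902 × 9.0 = 145.6236, so v = 12.0675 m/s.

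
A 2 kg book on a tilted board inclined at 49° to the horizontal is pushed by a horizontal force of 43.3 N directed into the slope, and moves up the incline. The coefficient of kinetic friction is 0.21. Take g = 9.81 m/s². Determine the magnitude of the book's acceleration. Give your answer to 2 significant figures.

The horizontal push has components F cos 49° = 43.3 × 0.6561 = 28.409 N up the incline and F sin 49° = 43.3 × 0.7547 = 32.679 N pressing into the surface.
The normal force is therefore N = mg cos 49° + F sin 49° = 12.873 + 32.679 = 45.552 N, and kinetic friction down the slope is μN = 0.21 × 45.552 = 9.566 N.
Along the incline: F cos 49° − mg sin 49° − μN = ma, so 28.409 − 14.807 − 9.566 = 2 a, giving a = 2.0180 m/s².

2.0 m/s²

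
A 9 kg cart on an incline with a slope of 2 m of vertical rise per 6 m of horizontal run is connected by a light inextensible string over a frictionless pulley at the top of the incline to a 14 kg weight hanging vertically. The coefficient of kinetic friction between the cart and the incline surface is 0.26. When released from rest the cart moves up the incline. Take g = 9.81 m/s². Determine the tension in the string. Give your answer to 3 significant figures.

For the cart on the incline: the weight component along the slope is m₁g sin 18.43° = 9 × 9.81 × 0.3162 = 27.917 N and the normal force is N = m₁g cos 18.43° = 83.759 N.
Kinetic friction opposes the cart's motion up the incline: f = μN = 0.26 × 83.759 = 21.777 N acting down the slope.
Newton's second law for the cart (up-slope positive): T − 27.917 − 21.777 = 9 a. For the hanging weight (downward positive): 14 × 9.81 − T = 14 a.
Adding the two equations eliminates T: 87.646 = 23 a, so a = 3.8107 m/s².
Then from the hanging weight's equation, T = 14 × (9.81 − 3.8107) = 83.990 N.

84.0 N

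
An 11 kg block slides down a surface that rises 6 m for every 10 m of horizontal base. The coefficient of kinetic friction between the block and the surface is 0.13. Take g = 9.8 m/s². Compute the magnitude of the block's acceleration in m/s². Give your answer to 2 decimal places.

Resolving the weight along the incline: the component pulling the block down the slope is mg sin 30.96° = 11 × 9.8 × 0.5145 = 55.463 N, and the normal force is N = mg cos 30.96° = 11 × 9.8 × 0.8575 = 92.439 N.
Kinetic friction acts up the slope with magnitude f = μN = 0.13 × 92.439 = 12.017 N.
Net force along the incline is 55.463 − 12.017 = 43.446 N, so a = 43.446 / 11 = 3.9496 m/s².

3.95 m/s²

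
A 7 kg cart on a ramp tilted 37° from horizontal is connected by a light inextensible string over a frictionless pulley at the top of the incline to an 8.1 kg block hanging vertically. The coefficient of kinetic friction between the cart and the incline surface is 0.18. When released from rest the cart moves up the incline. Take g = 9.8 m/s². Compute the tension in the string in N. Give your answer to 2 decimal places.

64.23 N

For the cart on the incline: the weight component along the slope is m₁g sin 37° = 7 × 9.8 × 0.6018 = 41.283 N and the normal force is N = m₁g cos 37° = 54.786 N.
Kinetic friction opposes the cart's motion up the incline: f = μN = 0.18 × 54.786 = 9.861 N acting down the slope.
Newton's second law for the cart (up-slope positive): T − 41.283 − 9.861 = 7 a. For the hanging block (downward positive): 8.1 × 9.8 − T = 8.1 a.
Adding the two equations eliminates T: 28.236 = 15.1 a, so a = 1.8699 m/s².
Then from the hanging block's equation, T = 8.1 × (9.8 − 1.8699) = 64.234 N.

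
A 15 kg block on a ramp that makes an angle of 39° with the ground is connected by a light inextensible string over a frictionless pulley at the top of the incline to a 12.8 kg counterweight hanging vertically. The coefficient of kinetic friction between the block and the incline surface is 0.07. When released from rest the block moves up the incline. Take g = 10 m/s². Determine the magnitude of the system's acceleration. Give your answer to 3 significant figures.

For the block on the incline: the weight component along the slope is m₁g sin 39° = 15 × 10 × 0.6293 = 94.395 N and the normal force is N = m₁g cos 39° = 116.572 N.
Kinetic friction opposes the block's motion up the incline: f = μN = 0.07 × 116.572 = 8.160 N acting down the slope.
Newton's second law for the block (up-slope positive): T − 94.395 − 8.160 = 15 a. For the hanging counterweight (downward positive): 12.8 × 10 − T = 12.8 a.
Adding the two equations eliminates T: 25.445 = 27.8 a, so a = 0.9153 m/s².

0.915 m/s²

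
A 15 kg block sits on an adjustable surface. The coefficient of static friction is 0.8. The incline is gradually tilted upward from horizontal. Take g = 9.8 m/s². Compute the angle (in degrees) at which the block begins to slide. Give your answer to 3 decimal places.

38.660°

At the threshold of sliding, static friction is at its maximum μ_s N and exactly balances the weight component along the incline: mg sin θ = μ_s mg cos θ.
Hence tan θ = μ_s = 0.8, so θ = arctan(0.8) = 38.6598°.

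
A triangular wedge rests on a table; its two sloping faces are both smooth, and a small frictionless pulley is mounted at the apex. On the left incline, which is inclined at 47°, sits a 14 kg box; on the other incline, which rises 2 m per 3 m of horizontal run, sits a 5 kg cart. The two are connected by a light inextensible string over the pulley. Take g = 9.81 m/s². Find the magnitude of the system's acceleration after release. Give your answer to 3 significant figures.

3.85 m/s²

Resolve each weight along its own incline: the 14 kg mass has component 14 × 9.81 × sin 47° = 100.444 N down its slope, and the 5 kg mass has 5 × 9.81 × sin 33.69° = 27.208 N down its slope.
The 14 kg side's 100.444 N exceeds the other side's 27.208 N, so that mass slides down and the 5 kg mass slides up. Taking that direction as positive, Newton's second law for the whole system gives 100.444 − 27.208 = (14 + 5) a, so a = 73.236 / 19 = 3.8545 m/s².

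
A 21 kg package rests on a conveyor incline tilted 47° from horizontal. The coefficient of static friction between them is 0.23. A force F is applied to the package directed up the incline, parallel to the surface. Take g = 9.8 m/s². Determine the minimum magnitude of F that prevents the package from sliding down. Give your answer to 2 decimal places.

118.23 N

The normal force is N = mg cos 47° = 140.355 N. With F at its minimum the package is on the verge of sliding down, so static friction is at its maximum μ_s N = 0.23 × 140.355 = 32.282 N and acts up the slope.
Equilibrium along the incline: F + μ_s N = mg sin 47°, so F = 150.513 − 32.282 = 118.231 N.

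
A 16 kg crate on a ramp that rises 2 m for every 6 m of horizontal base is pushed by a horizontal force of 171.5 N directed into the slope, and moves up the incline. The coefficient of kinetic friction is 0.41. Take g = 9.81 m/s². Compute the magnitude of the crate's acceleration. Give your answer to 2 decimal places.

The horizontal push has components F cos 18.43° = 171.5 × 0.9487 = 162.702 N up the incline and F sin 18.43° = 171.5 × 0.3162 = 54.228 N pressing into the surface.
The normal force is therefore N = mg cos 18.43° + F sin 18.43° = 148.908 + 54.228 = 203.136 N, and kinetic friction down the slope is μN = 0.41 × 203.136 = 83.286 N.
Along the incline: F cos 18.43° − mg sin 18.43° − μN = ma, so 162.702 − 49.631 − 83.286 = 16 a, giving a = 1.8616 m/s².

1.86 m/s²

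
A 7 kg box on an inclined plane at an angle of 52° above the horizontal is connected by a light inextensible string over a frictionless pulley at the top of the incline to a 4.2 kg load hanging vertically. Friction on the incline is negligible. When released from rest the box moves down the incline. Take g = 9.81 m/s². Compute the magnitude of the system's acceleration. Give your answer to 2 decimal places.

For the box on the incline: the weight component along the slope is m₁g sin 52° = 7 × 9.81 × 0.7880 = 54.112 N and the normal force is N = m₁g cos 52° = 42.277 N.
Newton's second law for the box (down-slope positive): 54.112 − T = 7 a. For the hanging load (upward positive): T − 4.2 × 9.81 = 4.2 a.
Adding the two equations eliminates T: 12.910 = 11.2 a, so a = 1.1527 m/s².

1.15 m/s²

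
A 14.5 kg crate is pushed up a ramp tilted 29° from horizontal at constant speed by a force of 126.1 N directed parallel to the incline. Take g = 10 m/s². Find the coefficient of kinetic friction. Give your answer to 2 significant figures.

At constant speed ΣF = 0 along the incline. The applied 126.1 N acts up the slope; the weight component mg sin 29° = 70.297 N and kinetic friction μN both act down the slope.
So 126.1 = 70.297 + μ × 126.820, giving μ = (126.1 − 70.297) / 126.820 = 0.4400.

0.44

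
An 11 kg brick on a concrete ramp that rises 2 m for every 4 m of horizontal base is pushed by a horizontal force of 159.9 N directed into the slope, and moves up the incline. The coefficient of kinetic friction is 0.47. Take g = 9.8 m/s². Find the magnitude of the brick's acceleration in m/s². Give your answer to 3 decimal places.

The horizontal push has components F cos 26.57° = 159.9 × 0.8944 = 143.015 N up the incline and F sin 26.57° = 159.9 × 0.4472 = 71.507 N pressing into the surface.
The normal force is therefore N = mg cos 26.57° + F sin 26.57° = 96.416 + 71.507 = 167.923 N, and kinetic friction down the slope is μN = 0.47 × 167.923 = 78.924 N.
Along the incline: F cos 26.57° − mg sin 26.57° − μN = ma, so 143.015 − 48.208 − 78.924 = 11 a, giving a = 1.4439 m/s².

1.444 m/s²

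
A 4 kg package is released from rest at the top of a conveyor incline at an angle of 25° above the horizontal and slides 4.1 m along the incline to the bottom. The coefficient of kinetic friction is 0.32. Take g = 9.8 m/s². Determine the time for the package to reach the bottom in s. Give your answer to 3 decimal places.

The weight component along the incline is mg sin 25° = 16.567 N and the normal force is N = mg cos 25° = 35.527 N.
Friction up the slope is f = μN = 0.32 × 35.527 = 11.369 N, so the net downslope force is 16.567 − 11.369 = 5.198 N and a = 5.198 / 4 = 1.2995 m/s².
Starting from rest, L = ½at², so t = √(2L/a) = √(2 × 4.1 / 1.2995) = 2.5120 s.

2.512 s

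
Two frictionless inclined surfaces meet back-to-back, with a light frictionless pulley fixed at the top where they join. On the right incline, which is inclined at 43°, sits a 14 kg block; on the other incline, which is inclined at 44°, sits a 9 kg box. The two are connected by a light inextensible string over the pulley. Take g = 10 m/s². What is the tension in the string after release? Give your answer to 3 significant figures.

Resolve each weight along its own incline: the 14 kg mass has component 14 × 10 × sin 43° = 95.480 N down its slope, and the 9 kg mass has 9 × 10 × sin 44° = 62.519 N down its slope.
The 14 kg side's 95.480 N exceeds the other side's 62.519 N, so that mass slides down and the 9 kg mass slides up. Taking that direction as positive, Newton's second law for the whole system gives 95.480 − 62.519 = (14 + 9) a, so a = 32.961 / 23 = 1.4331 m/s².
For the 9 kg mass (up-slope positive): T − 62.519 = 9 × 1.4331, so T = 75.417 N.

75.4 N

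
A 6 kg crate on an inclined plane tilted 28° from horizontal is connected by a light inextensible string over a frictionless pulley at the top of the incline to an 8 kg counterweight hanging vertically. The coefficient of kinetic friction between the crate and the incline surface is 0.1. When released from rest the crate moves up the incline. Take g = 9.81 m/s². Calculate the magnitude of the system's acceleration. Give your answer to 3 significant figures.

3.26 m/s²

For the crate on the incline: the weight component along the slope is m₁g sin 28° = 6 × 9.81 × 0.4695 = 27.635 N and the normal force is N = m₁g cos 28° = 51.970 N.
Kinetic friction opposes the crate's motion up the incline: f = μN = 0.1 × 51.970 = 5.197 N acting down the slope.
Newton's second law for the crate (up-slope positive): T − 27.635 − 5.197 = 6 a. For the hanging counterweight (downward positive): 8 × 9.81 − T = 8 a.
Adding the two equations eliminates T: 45.648 = 14 a, so a = 3.2606 m/s².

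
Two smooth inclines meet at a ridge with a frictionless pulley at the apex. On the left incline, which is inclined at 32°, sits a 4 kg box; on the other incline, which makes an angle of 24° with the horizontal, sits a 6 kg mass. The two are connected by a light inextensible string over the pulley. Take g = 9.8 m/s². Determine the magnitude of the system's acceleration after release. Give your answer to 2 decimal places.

0.31 m/s²

Resolve each weight along its own incline: the 4 kg mass has component 4 × 9.8 × sin 32° = 20.773 N down its slope, and the 6 kg mass has 6 × 9.8 × sin 24° = 23.916 N down its slope.
The 6 kg side's 23.916 N exceeds the other side's 20.773 N, so that mass slides down and the 4 kg mass slides up. Taking that direction as positive, Newton's second law for the whole system gives 23.916 − 20.773 = (4 + 6) a, so a = 3.143 / 10 = 0.3143 m/s².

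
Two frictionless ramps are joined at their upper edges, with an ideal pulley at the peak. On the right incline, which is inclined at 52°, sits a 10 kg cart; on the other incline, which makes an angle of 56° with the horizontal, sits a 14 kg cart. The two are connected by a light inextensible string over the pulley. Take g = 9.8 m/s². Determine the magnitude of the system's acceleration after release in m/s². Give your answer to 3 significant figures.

1.52 m/s²

Resolve each weight along its own incline: the 10 kg mass has component 10 × 9.8 × sin 52° = 77.225 N down its slope, and the 14 kg mass has 14 × 9.8 × sin 56° = 113.744 N down its slope.
The 14 kg side's 113.744 N exceeds the other side's 77.225 N, so that mass slides down and the 10 kg mass slides up. Taking that direction as positive, Newton's second law for the whole system gives 113.744 − 77.225 = (10 + 14) a, so a = 36.519 / 24 = 1.5216 m/s².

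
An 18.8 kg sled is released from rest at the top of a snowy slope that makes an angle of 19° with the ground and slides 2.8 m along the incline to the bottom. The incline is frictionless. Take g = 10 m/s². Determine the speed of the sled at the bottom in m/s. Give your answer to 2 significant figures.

4.3 m/s

The weight component along the incline is mg sin 19° = 61.207 N and the normal force is N = mg cos 19° = 177.757 N.
With no friction, a = g sin 19° = 3.2557 m/s².
Starting from rest over a distance of 2.8 m, v² = 2aL = 2 × 3.2557 × 2.8 = 18.2319, so v = 4.2699 m/s.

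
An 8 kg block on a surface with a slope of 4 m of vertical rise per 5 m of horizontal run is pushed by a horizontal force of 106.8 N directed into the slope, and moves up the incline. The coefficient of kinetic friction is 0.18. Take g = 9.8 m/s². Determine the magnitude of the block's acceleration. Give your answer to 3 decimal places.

1.424 m/s²

The horizontal push has components F cos 38.66° = 106.8 × 0.7809 = 83.400 N up the incline and F sin 38.66° = 106.8 × 0.6247 = 66.718 N pressing into the surface.
The normal force is therefore N = mg cos 38.66° + F sin 38.66° = 61.223 + 66.718 = 127.941 N, and kinetic friction down the slope is μN = 0.18 × 127.941 = 23.029 N.
Along the incline: F cos 38.66° − mg sin 38.66° − μN = ma, so 83.400 − 48.976 − 23.029 = 8 a, giving a = 1.4244 m/s².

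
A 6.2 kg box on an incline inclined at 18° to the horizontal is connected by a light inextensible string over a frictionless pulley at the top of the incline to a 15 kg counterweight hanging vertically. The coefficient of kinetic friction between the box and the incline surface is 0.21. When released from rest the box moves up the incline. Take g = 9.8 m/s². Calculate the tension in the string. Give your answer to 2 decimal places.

For the box on the incline: the weight component along the slope is m₁g sin 18° = 6.2 × 9.8 × 0.3090 = 18.775 N and the normal force is N = m₁g cos 18° = 57.786 N.
Kinetic friction opposes the box's motion up the incline: f = μN = 0.21 × 57.786 = 12.135 N acting down the slope.
Newton's second law for the box (up-slope positive): T − 18.775 − 12.135 = 6.2 a. For the hanging counterweight (downward positive): 15 × 9.8 − T = 15 a.
Adding the two equations eliminates T: 116.090 = 21.2 a, so a = 5.4759 m/s².
Then from the hanging counterweight's equation, T = 15 × (9.8 − 5.4759) = 64.862 N.

64.86 N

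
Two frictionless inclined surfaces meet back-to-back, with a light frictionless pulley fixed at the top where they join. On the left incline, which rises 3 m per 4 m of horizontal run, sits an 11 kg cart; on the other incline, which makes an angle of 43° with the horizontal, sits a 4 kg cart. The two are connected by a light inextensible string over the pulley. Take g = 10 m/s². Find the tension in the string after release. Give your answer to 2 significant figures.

Resolve each weight along its own incline: the 11 kg mass has component 11 × 10 × sin 36.87° = 66.000 N down its slope, and the 4 kg mass has 4 × 10 × sin 43° = 27.280 N down its slope.
The 11 kg side's 66.000 N exceeds the other side's 27.280 N, so that mass slides down and the 4 kg mass slides up. Taking that direction as positive, Newton's second law for the whole system gives 66.000 − 27.280 = (11 + 4) a, so a = 38.720 / 15 = 2.5813 m/s².
For the 4 kg mass (up-slope positive): T − 27.280 = 4 × 2.5813, so T = 37.605 N.

38 N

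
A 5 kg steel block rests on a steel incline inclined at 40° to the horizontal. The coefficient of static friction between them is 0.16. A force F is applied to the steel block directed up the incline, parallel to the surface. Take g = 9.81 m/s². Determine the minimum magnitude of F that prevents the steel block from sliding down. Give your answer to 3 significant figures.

The normal force is N = mg cos 40° = 37.574 N. With F at its minimum the steel block is on the verge of sliding down, so static friction is at its maximum μ_s N = 0.16 × 37.574 = 6.012 N and acts up the slope.
Equilibrium along the incline: F + μ_s N = mg sin 40°, so F = 31.529 − 6.012 = 25.517 N.

25.5 N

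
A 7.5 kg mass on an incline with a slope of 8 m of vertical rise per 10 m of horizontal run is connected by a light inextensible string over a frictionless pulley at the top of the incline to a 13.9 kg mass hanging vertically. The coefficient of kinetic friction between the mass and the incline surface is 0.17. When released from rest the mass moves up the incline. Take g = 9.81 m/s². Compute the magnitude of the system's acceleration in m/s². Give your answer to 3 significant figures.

For the mass on the incline: the weight component along the slope is m₁g sin 38.66° = 7.5 × 9.81 × 0.6247 = 45.962 N and the normal force is N = m₁g cos 38.66° = 57.452 N.
Kinetic friction opposes the mass's motion up the incline: f = μN = 0.17 × 57.452 = 9.767 N acting down the slope.
Newton's second law for the mass (up-slope positive): T − 45.962 − 9.767 = 7.5 a. For the hanging mass (downward positive): 13.9 × 9.81 − T = 13.9 a.
Adding the two equations eliminates T: 80.630 = 21.4 a, so a = 3.7678 m/s².

3.77 m/s²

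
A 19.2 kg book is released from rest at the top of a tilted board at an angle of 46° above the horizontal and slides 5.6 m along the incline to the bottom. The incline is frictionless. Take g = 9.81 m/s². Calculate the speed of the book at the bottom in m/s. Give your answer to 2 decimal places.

8.89 m/s

The weight component along the incline is mg sin 46° = 135.489 N and the normal force is N = mg cos 46° = 130.840 N.
With no friction, a = g sin 46° = 7.0567 m/s².
Starting from rest over a distance of 5.6 m, v² = 2aL = 2 × 7.0567 × 5.6 = 79.0350, so v = 8.8902 m/s.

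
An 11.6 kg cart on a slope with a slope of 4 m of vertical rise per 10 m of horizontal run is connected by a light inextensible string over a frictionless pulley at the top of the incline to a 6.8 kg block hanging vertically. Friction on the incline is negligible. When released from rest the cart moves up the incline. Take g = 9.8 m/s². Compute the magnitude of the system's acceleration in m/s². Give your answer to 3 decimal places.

1.327 m/s²

For the cart on the incline: the weight component along the slope is m₁g sin 21.80° = 11.6 × 9.8 × 0.3714 = 42.221 N and the normal force is N = m₁g cos 21.80° = 105.549 N.
Newton's second law for the cart (up-slope positive): T − 42.221 = 11.6 a. For the hanging block (downward positive): 6.8 × 9.8 − T = 6.8 a.
Adding the two equations eliminates T: 24.419 = 18.4 a, so a = 1.3271 m/s².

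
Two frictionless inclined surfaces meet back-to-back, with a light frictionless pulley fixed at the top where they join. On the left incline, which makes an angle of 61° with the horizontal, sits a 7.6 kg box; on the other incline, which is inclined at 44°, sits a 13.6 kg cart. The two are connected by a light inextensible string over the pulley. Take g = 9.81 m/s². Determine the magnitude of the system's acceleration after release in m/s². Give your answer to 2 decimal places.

Resolve each weight along its own incline: the 7.6 kg mass has component 7.6 × 9.81 × sin 61° = 65.208 N down its slope, and the 13.6 kg mass has 13.6 × 9.81 × sin 44° = 92.679 N down its slope.
The 13.6 kg side's 92.679 N exceeds the other side's 65.208 N, so that mass slides down and the 7.6 kg mass slides up. Taking that direction as positive, Newton's second law for the whole system gives 92.679 − 65.208 = (7.6 + 13.6) a, so a = 27.471 / 21.2 = 1.2958 m/s².

1.30 m/s²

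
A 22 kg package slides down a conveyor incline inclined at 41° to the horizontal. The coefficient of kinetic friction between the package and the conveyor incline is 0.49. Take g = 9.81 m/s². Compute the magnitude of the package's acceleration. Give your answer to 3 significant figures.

2.81 m/s²

Resolving the weight along the incline: the component pulling the package down the slope is mg sin 41° = 22 × 9.81 × 0.6561 = 141.600 N, and the normal force is N = mg cos 41° = 22 × 9.81 × 0.7547 = 162.879 N.
Kinetic friction acts up the slope with magnitude f = μN = 0.49 × 162.879 = 79.811 N.
Net force along the incline is 141.600 − 79.811 = 61.789 N, so a = 61.789 / 22 = 2.8086 m/s².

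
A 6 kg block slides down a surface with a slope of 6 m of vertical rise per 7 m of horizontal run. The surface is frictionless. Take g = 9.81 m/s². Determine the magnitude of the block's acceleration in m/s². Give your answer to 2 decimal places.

Resolving the weight along the incline: the component pulling the block down the slope is mg sin 40.60° = 6 × 9.81 × 0.6508 = 38.306 N, and the normal force is N = mg cos 40.60° = 6 × 9.81 × 0.7593 = 44.692 N.
With no friction the net force along the incline is 38.306 N, so a = g sin 40.60° = 38.306 / 6 = 6.3843 m/s².

6.38 m/s²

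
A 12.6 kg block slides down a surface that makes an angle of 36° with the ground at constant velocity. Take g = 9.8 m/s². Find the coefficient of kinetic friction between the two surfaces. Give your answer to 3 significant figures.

At constant velocity the net force along the incline is zero: mg sin 36° = μ mg cos 36°.
So μ = tan 36° = 0.5878 / 0.8090 = 0.7266.

0.727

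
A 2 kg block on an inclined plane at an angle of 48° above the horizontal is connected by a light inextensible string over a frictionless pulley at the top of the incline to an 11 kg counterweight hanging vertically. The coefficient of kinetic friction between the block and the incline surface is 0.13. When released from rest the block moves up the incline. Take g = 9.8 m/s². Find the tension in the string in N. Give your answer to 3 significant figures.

30.4 N

For the block on the incline: the weight component along the slope is m₁g sin 48° = 2 × 9.8 × 0.7431 = 14.565 N and the normal force is N = m₁g cos 48° = 13.115 N.
Kinetic friction opposes the block's motion up the incline: f = μN = 0.13 × 13.115 = 1.705 N acting down the slope.
Newton's second law for the block (up-slope positive): T − 14.565 − 1.705 = 2 a. For the hanging counterweight (downward positive): 11 × 9.8 − T = 11 a.
Adding the two equations eliminates T: 91.530 = 13 a, so a = 7.0408 m/s².
Then from the hanging counterweight's equation, T = 11 × (9.8 − 7.0408) = 30.351 N.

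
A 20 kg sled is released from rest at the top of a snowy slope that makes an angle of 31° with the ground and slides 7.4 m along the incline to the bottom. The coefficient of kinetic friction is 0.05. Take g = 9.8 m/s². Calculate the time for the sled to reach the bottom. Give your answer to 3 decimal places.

The weight component along the incline is mg sin 31° = 100.947 N and the normal force is N = mg cos 31° = 168.005 N.
Friction up the slope is f = μN = 0.05 × 168.005 = 8.400 N, so the net downslope force is 100.947 − 8.400 = 92.547 N and a = 92.547 / 20 = 4.6273 m/s².
Starting from rest, L = ½at², so t = √(2L/a) = √(2 × 7.4 / 4.6273) = 1.7884 s.

1.788 s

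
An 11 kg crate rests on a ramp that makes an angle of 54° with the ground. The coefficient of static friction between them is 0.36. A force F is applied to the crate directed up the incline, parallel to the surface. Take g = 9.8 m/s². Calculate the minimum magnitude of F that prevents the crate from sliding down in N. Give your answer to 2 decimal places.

64.40 N

The normal force is N = mg cos 54° = 63.363 N. With F at its minimum the crate is on the verge of sliding down, so static friction is at its maximum μ_s N = 0.36 × 63.363 = 22.811 N and acts up the slope.
Equilibrium along the incline: F + μ_s N = mg sin 54°, so F = 87.212 − 22.811 = 64.401 N.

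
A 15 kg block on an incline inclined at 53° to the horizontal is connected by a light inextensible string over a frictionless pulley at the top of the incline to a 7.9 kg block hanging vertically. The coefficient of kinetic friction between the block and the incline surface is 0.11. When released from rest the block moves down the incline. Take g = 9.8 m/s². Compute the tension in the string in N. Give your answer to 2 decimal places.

87.85 N

For the block on the incline: the weight component along the slope is m₁g sin 53° = 15 × 9.8 × 0.7986 = 117.394 N and the normal force is N = m₁g cos 53° = 88.467 N.
Kinetic friction opposes the block's motion down the incline: f = μN = 0.11 × 88.467 = 9.731 N acting up the slope.
Newton's second law for the block (down-slope positive): 117.394 − 9.731 − T = 15 a. For the hanging block (upward positive): T − 7.9 × 9.8 = 7.9 a.
Adding the two equations eliminates T: 30.243 = 22.9 a, so a = 1.3207 m/s².
Then from the hanging block's equation, T = 7.9 × (9.8 + 1.3207) = 87.854 N.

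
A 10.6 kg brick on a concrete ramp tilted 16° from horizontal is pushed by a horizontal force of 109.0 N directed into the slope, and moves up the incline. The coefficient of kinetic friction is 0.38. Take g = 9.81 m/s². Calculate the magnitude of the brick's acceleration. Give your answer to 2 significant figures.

The horizontal push has components F cos 16° = 109.0 × 0.9613 = 104.782 N up the incline and F sin 16° = 109.0 × 0.2756 = 30.040 N pressing into the surface.
The normal force is therefore N = mg cos 16° + F sin 16° = 99.962 + 30.040 = 130.002 N, and kinetic friction down the slope is μN = 0.38 × 130.002 = 49.401 N.
Along the incline: F cos 16° − mg sin 16° − μN = ma, so 104.782 − 28.659 − 49.401 = 10.6 a, giving a = 2.5209 m/s².

2.5 m/s²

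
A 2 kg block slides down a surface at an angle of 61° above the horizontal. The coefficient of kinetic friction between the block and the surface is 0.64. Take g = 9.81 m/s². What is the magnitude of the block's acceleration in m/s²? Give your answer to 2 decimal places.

Resolving the weight along the incline: the component pulling the block down the slope is mg sin 61° = 2 × 9.81 × 0.8746 = 17.160 N, and the normal force is N = mg cos 61° = 2 × 9.81 × 0.4848 = 9.512 N.
Kinetic friction acts up the slope with magnitude f = μN = 0.64 × 9.512 = 6.088 N.
Net force along the incline is 17.160 − 6.088 = 11.072 N, so a = 11.072 / 2 = 5.5360 m/s².

5.54 m/s²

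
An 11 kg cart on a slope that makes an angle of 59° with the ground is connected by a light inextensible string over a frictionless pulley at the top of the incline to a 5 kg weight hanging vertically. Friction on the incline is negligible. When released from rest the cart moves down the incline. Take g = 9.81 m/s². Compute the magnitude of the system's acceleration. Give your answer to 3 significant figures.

For the cart on the incline: the weight component along the slope is m₁g sin 59° = 11 × 9.81 × 0.8572 = 92.500 N and the normal force is N = m₁g cos 59° = 55.578 N.
Newton's second law for the cart (down-slope positive): 92.500 − T = 11 a. For the hanging weight (upward positive): T − 5 × 9.81 = 5 a.
Adding the two equations eliminates T: 43.450 = 16 a, so a = 2.7156 m/s².

2.72 m/s²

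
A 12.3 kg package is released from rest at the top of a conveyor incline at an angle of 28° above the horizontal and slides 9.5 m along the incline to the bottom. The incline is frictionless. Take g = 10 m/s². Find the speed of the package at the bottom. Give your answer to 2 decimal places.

The weight component along the incline is mg sin 28° = 57.745 N and the normal force is N = mg cos 28° = 108.603 N.
With no friction, a = g sin 28° = 4.6947 m/s².
Starting from rest over a distance of 9.5 m, v² = 2aL = 2 × 4.6947 × 9.5 = 89.1993, so v = 9.4445 m/s.

9.44 m/s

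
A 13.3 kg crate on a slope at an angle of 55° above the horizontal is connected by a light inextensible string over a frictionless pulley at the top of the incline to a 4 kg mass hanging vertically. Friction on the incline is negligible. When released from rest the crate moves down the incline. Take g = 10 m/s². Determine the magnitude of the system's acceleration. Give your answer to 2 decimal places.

For the crate on the incline: the weight component along the slope is m₁g sin 55° = 13.3 × 10 × 0.8192 = 108.954 N and the normal force is N = m₁g cos 55° = 76.286 N.
Newton's second law for the crate (down-slope positive): 108.954 − T = 13.3 a. For the hanging mass (upward positive): T − 4 × 10 = 4 a.
Adding the two equations eliminates T: 68.954 = 17.3 a, so a = 3.9858 m/s².

3.99 m/s²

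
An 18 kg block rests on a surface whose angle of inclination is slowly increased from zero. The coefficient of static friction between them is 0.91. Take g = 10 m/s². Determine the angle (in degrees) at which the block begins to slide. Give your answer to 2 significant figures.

42°

At the threshold of sliding, static friction is at its maximum μ_s N and exactly balances the weight component along the incline: mg sin θ = μ_s mg cos θ.
Hence tan θ = μ_s = 0.91, so θ = arctan(0.91) = 42.3022°.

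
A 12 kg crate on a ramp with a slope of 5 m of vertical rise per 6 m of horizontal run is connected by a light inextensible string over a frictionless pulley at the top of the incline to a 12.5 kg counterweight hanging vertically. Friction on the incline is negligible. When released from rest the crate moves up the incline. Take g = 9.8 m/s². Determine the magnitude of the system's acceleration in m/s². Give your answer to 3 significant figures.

For the crate on the incline: the weight component along the slope is m₁g sin 39.81° = 12 × 9.8 × 0.6402 = 75.288 N and the normal force is N = m₁g cos 39.81° = 90.343 N.
Newton's second law for the crate (up-slope positive): T − 75.288 = 12 a. For the hanging counterweight (downward positive): 12.5 × 9.8 − T = 12.5 a.
Adding the two equations eliminates T: 47.212 = 24.5 a, so a = 1.9270 m/s².

1.93 m/s²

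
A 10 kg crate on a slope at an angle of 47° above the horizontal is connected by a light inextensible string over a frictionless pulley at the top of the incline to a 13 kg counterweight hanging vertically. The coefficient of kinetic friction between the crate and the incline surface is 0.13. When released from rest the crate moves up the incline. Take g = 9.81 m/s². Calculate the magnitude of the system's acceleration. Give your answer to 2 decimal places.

For the crate on the incline: the weight component along the slope is m₁g sin 47° = 10 × 9.81 × 0.7314 = 71.750 N and the normal force is N = m₁g cos 47° = 66.904 N.
Kinetic friction opposes the crate's motion up the incline: f = μN = 0.13 × 66.904 = 8.698 N acting down the slope.
Newton's second law for the crate (up-slope positive): T − 71.750 − 8.698 = 10 a. For the hanging counterweight (downward positive): 13 × 9.81 − T = 13 a.
Adding the two equations eliminates T: 47.082 = 23 a, so a = 2.0470 m/s².

2.05 m/s²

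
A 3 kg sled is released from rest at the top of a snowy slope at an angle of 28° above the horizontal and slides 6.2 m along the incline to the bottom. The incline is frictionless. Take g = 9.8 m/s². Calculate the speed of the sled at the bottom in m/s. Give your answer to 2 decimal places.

7.55 m/s

The weight component along the incline is mg sin 28° = 13.802 N and the normal force is N = mg cos 28° = 25.959 N.
With no friction, a = g sin 28° = 4.6008 m/s².
Starting from rest over a distance of 6.2 m, v² = 2aL = 2 × 4.6008 × 6.2 = 57.0499, so v = 7.5531 m/s.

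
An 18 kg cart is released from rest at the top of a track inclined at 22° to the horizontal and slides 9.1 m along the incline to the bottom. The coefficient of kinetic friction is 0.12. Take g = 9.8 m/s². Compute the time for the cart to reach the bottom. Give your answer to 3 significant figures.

2.66 s

The weight component along the incline is mg sin 22° = 66.081 N and the normal force is N = mg cos 22° = 163.555 N.
Friction up the slope is f = μN = 0.12 × 163.555 = 19.627 N, so the net downslope force is 66.081 − 19.627 = 46.454 N and a = 46.454 / 18 = 2.5808 m/s².
Starting from rest, L = ½at², so t = √(2L/a) = √(2 × 9.1 / 2.5808) = 2.6556 s.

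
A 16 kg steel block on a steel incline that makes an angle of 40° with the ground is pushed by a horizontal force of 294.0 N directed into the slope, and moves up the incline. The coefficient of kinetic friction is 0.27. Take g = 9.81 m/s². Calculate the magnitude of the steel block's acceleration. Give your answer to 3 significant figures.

The horizontal push has components F cos 40° = 294.0 × 0.7660 = 225.204 N up the incline and F sin 40° = 294.0 × 0.6428 = 188.983 N pressing into the surface.
The normal force is therefore N = mg cos 40° + F sin 40° = 120.231 + 188.983 = 309.214 N, and kinetic friction down the slope is μN = 0.27 × 309.214 = 83.488 N.
Along the incline: F cos 40° − mg sin 40° − μN = ma, so 225.204 − 100.894 − 83.488 = 16 a, giving a = 2.5514 m/s².

2.55 m/s²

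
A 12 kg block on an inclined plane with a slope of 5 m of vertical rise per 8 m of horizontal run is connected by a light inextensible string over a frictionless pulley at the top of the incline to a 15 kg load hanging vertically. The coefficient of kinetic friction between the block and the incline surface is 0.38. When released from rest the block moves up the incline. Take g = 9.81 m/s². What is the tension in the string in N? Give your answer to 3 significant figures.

121 N

For the block on the incline: the weight component along the slope is m₁g sin 32.01° = 12 × 9.81 × 0.5300 = 62.392 N and the normal force is N = m₁g cos 32.01° = 99.826 N.
Kinetic friction opposes the block's motion up the incline: f = μN = 0.38 × 99.826 = 37.934 N acting down the slope.
Newton's second law for the block (up-slope positive): T − 62.392 − 37.934 = 12 a. For the hanging load (downward positive): 15 × 9.81 − T = 15 a.
Adding the two equations eliminates T: 46.824 = 27 a, so a = 1.7342 m/s².
Then from the hanging load's equation, T = 15 × (9.81 − 1.7342) = 121.137 N.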